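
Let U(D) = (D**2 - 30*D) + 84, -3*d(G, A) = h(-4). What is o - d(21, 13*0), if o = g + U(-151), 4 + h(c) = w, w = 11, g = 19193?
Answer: 139831/3 ≈ 46610.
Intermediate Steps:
h(c) = 7 (h(c) = -4 + 11 = 7)
d(G, A) = -7/3 (d(G, A) = -1/3*7 = -7/3)
U(D) = 84 + D**2 - 30*D
o = 46608 (o = 19193 + (84 + (-151)**2 - 30*(-151)) = 19193 + (84 + 22801 + 4530) = 19193 + 27415 = 46608)
o - d(21, 13*0) = 46608 - 1*(-7/3) = 46608 + 7/3 = 139831/3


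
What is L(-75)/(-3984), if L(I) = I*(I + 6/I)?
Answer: -1877/1328 ≈ -1.4134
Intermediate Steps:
L(-75)/(-3984) = (6 + (-75)²)/(-3984) = (6 + 5625)*(-1/3984) = 5631*(-1/3984) = -1877/1328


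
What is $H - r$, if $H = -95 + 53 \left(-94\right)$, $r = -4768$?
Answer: $-309$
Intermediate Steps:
$H = -5077$ ($H = -95 - 4982 = -5077$)
$H - r = -5077 - -4768 = -5077 + 4768 = -309$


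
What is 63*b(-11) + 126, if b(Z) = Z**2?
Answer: 7749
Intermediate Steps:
63*b(-11) + 126 = 63*(-11)**2 + 126 = 63*121 + 126 = 7623 + 126 = 7749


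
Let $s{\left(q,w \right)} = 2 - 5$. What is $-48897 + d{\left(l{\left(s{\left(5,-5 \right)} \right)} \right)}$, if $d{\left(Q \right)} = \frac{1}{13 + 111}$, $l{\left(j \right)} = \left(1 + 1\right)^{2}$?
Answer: $- \frac{6063227}{124} \approx -48897.0$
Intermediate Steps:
$s{\left(q,w \right)} = -3$
$l{\left(j \right)} = 4$ ($l{\left(j \right)} = 2^{2} = 4$)
$d{\left(Q \right)} = \frac{1}{124}$
$-48897 + d{\left(l{\left(s{\left(5,-5 \right)} \right)} \right)} = -48897 + \frac{1}{124} = - \frac{6063227}{124}$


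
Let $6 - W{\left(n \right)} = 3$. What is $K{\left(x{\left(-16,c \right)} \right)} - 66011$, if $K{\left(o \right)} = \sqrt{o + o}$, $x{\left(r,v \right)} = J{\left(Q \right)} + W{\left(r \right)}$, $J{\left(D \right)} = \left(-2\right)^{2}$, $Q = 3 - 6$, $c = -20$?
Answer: $-66011 + \sqrt{14} \approx -66007.0$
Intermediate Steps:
$W{\left(n \right)} = 3$ ($W{\left(n \right)} = 6 - 3 = 3$)
$Q = -3$ ($Q = 3 - 6 = -3$)
$J{\left(D \right)} = 4$
$x{\left(r,v \right)} = 7$ ($x{\left(r,v \right)} = 4 + 3 = 7$)
$K{\left(o \right)} = \sqrt{2} \sqrt{o}$ ($K{\left(o \right)} = \sqrt{2 o} = \sqrt{2} \sqrt{o}$)
$K{\left(x{\left(-16,c \right)} \right)} - 66011 = \sqrt{2} \sqrt{7} - 66011 = \sqrt{14} - 66011 = -66011 + \sqrt{14}$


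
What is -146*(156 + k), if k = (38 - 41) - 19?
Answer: -19564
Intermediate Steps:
k = -22 (k = -3 - 19 = -22)
-146*(156 + k) = -146*(156 - 22) = -146*134 = -19564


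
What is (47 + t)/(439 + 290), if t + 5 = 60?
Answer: 34/243 ≈ 0.13992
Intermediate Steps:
t = 55 (t = -5 + 60 = 55)
(47 + t)/(439 + 290) = (47 + 55)/(439 + 290) = 102/729 = 102*(1/729) = 34/243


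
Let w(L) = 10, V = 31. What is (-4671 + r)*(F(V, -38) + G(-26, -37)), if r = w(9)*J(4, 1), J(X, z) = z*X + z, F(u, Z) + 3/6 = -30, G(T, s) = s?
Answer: 623835/2 ≈ 3.1192e+5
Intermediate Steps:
F(u, Z) = -61/2 (F(u, Z) = -½ - 30 = -61/2)
J(X, z) = z + X*z (J(X, z) = X*z + z = z + X*z)
r = 50 (r = 10*(1*(1 + 4)) = 10*(1*5) = 10*5 = 50)
(-4671 + r)*(F(V, -38) + G(-26, -37)) = (-4671 + 50)*(-61/2 - 37) = -4621*(-135/2) = 623835/2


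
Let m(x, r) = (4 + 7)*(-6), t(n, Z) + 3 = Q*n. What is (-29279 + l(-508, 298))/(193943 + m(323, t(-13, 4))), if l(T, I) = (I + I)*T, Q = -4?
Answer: -332047/193877 ≈ -1.7127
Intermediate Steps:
t(n, Z) = -3 - 4*n
m(x, r) = -66 (m(x, r) = 11*(-6) = -66)
l(T, I) = 2*I*T (l(T, I) = (2*I)*T = 2*I*T)
(-29279 + l(-508, 298))/(193943 + m(323, t(-13, 4))) = (-29279 + 2*298*(-508))/(193943 - 66) = (-29279 - 302768)/193877 = -332047*1/193877 = -332047/193877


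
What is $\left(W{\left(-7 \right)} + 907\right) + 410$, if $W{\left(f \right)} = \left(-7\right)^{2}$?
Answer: $1366$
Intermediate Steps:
$W{\left(f \right)} = 49$
$\left(W{\left(-7 \right)} + 907\right) + 410 = \left(49 + 907\right) + 410 = 956 + 410 = 1366$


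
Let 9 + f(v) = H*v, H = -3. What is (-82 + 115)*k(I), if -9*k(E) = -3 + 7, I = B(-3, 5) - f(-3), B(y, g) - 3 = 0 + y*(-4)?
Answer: -44/3 ≈ -14.667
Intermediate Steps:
f(v) = -9 - 3*v
B(y, g) = 3 - 4*y (B(y, g) = 3 + (0 + y*(-4)) = 3 + (0 - 4*y) = 3 - 4*y)
I = 15 (I = (3 - 4*(-3)) - (-9 - 3*(-3)) = (3 + 12) - (-9 + 9) = 15 - 1*0 = 15 + 0 = 15)
k(E) = -4/9 (k(E) = -(-3 + 7)/9 = -⅑*4 = -4/9)
(-82 + 115)*k(I) = (-82 + 115)*(-4/9) = 33*(-4/9) = -44/3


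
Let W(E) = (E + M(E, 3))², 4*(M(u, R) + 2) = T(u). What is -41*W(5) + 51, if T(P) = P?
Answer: -11033/16 ≈ -689.56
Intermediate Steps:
M(u, R) = -2 + u/4
W(E) = (-2 + 5*E/4)² (W(E) = (E + (-2 + E/4))² = (-2 + 5*E/4)²)
-41*W(5) + 51 = -41*(-8 + 5*5)²/16 + 51 = -41*(-8 + 25)²/16 + 51 = -41*17²/16 + 51 = -41*289/16 + 51 = -11849/16 + 51 = -11033/16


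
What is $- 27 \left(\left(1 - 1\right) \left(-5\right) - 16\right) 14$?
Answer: $6048$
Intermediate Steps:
$- 27 \left(\left(1 - 1\right) \left(-5\right) - 16\right) 14 = - 27 \left(0 \left(-5\right) - 16\right) 14 = - 27 \left(0 - 16\right) 14 = \left(-27\right) \left(-16\right) 14 = 432 \cdot 14 = 6048$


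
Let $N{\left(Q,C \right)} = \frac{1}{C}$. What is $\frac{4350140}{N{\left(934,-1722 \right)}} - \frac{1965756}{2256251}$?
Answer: $- \frac{16901443304656836}{2256251} \approx -7.4909 \cdot 10^{9}$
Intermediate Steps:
$\frac{4350140}{N{\left(934,-1722 \right)}} - \frac{1965756}{2256251} = \frac{4350140}{\frac{1}{-1722}} - \frac{1965756}{2256251} = \frac{4350140}{- \frac{1}{1722}} - \frac{1965756}{2256251} = 4350140 \left(-1722\right) - \frac{1965756}{2256251} = -7490941080 - \frac{1965756}{2256251} = - \frac{16901443304656836}{2256251}$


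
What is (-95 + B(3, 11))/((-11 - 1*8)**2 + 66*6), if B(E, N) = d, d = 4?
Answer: -91/757 ≈ -0.12021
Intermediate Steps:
B(E, N) = 4
(-95 + B(3, 11))/((-11 - 1*8)**2 + 66*6) = (-95 + 4)/((-11 - 1*8)**2 + 66*6) = -91/((-11 - 8)**2 + 396) = -91/((-19)**2 + 396) = -91/(361 + 396) = -91/757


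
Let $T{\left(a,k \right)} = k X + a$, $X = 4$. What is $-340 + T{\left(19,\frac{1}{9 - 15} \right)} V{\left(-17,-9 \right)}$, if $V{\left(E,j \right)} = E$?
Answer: $- \frac{1955}{3} \approx -651.67$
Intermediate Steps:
$T{\left(a,k \right)} = a + 4 k$ ($T{\left(a,k \right)} = k 4 + a = 4 k + a = a + 4 k$)
$-340 + T{\left(19,\frac{1}{9 - 15} \right)} V{\left(-17,-9 \right)} = -340 + \left(19 + \frac{4}{9 - 15}\right) \left(-17\right) = -340 + \left(19 + \frac{4}{-6}\right) \left(-17\right) = -340 + \left(19 + 4 \left(- \frac{1}{6}\right)\right) \left(-17\right) = -340 + \left(19 - \frac{2}{3}\right) \left(-17\right) = -340 + \frac{55}{3} \left(-17\right) = -340 - \frac{935}{3} = - \frac{1955}{3}$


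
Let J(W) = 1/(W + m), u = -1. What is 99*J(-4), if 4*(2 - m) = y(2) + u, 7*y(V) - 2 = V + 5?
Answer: -1386/29 ≈ -47.793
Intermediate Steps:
y(V) = 1 + V/7 (y(V) = 2/7 + (V + 5)/7 = 2/7 + (5 + V)/7 = 2/7 + (5/7 + V/7) = 1 + V/7)
m = 27/14 (m = 2 - ((1 + (⅐)*2) - 1)/4 = 2 - ((1 + 2/7) - 1)/4 = 2 - (9/7 - 1)/4 = 2 - ¼*2/7 = 2 - 1/14 = 27/14 ≈ 1.9286)
J(W) = 1/(27/14 + W) (J(W) = 1/(W + 27/14) = 1/(27/14 + W))
99*J(-4) = 99*(14/(27 + 14*(-4))) = 99*(14/(27 - 56)) = 99*(14/(-29)) = 99*(14*(-1/29)) = 99*(-14/29) = -1386/29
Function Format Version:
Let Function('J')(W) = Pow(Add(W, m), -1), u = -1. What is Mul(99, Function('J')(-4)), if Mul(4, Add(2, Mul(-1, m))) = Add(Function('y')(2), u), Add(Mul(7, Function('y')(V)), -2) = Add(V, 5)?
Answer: Rational(-1386, 29) ≈ -47.793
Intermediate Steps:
Function('y')(V) = Add(1, Mul(Rational(1, 7), V)) (Function('y')(V) = Add(Rational(2, 7), Mul(Rational(1, 7), Add(V, 5))) = Add(Rational(2, 7), Mul(Rational(1, 7), Add(5, V))) = Add(Rational(2, 7), Add(Rational(5, 7), Mul(Rational(1, 7), V))) = Add(1, Mul(Rational(1, 7), V)))
m = Rational(27, 14) (m = Add(2, Mul(Rational(-1, 4), Add(Add(1, Mul(Rational(1, 7), 2)), -1))) = Add(2, Mul(Rational(-1, 4), Add(Add(1, Rational(2, 7)), -1))) = Add(2, Mul(Rational(-1, 4), Add(Rational(9, 7), -1))) = Add(2, Mul(Rational(-1, 4), Rational(2, 7))) = Add(2, Rational(-1, 14)) = Rational(27, 14) ≈ 1.9286)
Function('J')(W) = Pow(Add(Rational(27, 14), W), -1) (Function('J')(W) = Pow(Add(W, Rational(27, 14)), -1) = Pow(Add(Rational(27, 14), W), -1))
Mul(99, Function('J')(-4)) = Mul(99, Mul(14, Pow(Add(27, Mul(14, -4)), -1))) = Mul(99, Mul(14, Pow(Add(27, -56), -1))) = Mul(99, Mul(14, Pow(-29, -1))) = Mul(99, Mul(14, Rational(-1, 29))) = Mul(99, Rational(-14, 29)) = Rational(-1386, 29)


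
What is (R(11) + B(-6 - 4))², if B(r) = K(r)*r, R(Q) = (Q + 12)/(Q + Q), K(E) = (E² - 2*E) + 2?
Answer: 719151489/484 ≈ 1.4859e+6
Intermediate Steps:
K(E) = 2 + E² - 2*E
R(Q) = (12 + Q)/(2*Q) (R(Q) = (12 + Q)/((2*Q)) = (12 + Q)*(1/(2*Q)) = (12 + Q)/(2*Q))
B(r) = r*(2 + r² - 2*r) (B(r) = (2 + r² - 2*r)*r = r*(2 + r² - 2*r))
(R(11) + B(-6 - 4))² = ((½)*(12 + 11)/11 + (-6 - 4)*(2 + (-6 - 4)² - 2*(-6 - 4)))² = ((½)*(1/11)*23 - 10*(2 + (-10)² - 2*(-10)))² = (23/22 - 10*(2 + 100 + 20))² = (23/22 - 10*122)² = (23/22 - 1220)² = (-26817/22)² = 719151489/484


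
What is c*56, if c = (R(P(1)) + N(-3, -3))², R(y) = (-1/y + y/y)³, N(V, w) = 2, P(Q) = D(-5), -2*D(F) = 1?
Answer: 47096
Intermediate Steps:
D(F) = -½ (D(F) = -½*1 = -½)
P(Q) = -½
R(y) = (1 - 1/y)³ (R(y) = (-1/y + 1)³ = (1 - 1/y)³)
c = 841 (c = ((-1 - ½)³/(-½)³ + 2)² = (-8*(-3/2)³ + 2)² = (-8*(-27/8) + 2)² = (27 + 2)² = 29² = 841)
c*56 = 841*56 = 47096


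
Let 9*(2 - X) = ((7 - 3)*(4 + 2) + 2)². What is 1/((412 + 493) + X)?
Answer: 9/7487 ≈ 0.0012021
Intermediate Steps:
X = -658/9 (X = 2 - ((7 - 3)*(4 + 2) + 2)²/9 = 2 - (4*6 + 2)²/9 = 2 - (24 + 2)²/9 = 2 - ⅑*26² = 2 - ⅑*676 = 2 - 676/9 = -658/9 ≈ -73.111)
1/((412 + 493) + X) = 1/((412 + 493) - 658/9) = 1/(905 - 658/9) = 1/(7487/9) = 9/7487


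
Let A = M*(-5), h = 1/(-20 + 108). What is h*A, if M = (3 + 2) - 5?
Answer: 0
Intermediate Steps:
h = 1/88 ≈ 0.011364
M = 0 (M = 5 - 5 = 0)
A = 0 (A = 0*(-5) = 0)
h*A = (1/88)*0 = 0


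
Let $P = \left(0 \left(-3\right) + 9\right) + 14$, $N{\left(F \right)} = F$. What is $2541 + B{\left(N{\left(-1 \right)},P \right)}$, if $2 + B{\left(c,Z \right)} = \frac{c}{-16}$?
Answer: $\frac{40625}{16} \approx 2539.1$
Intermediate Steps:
$P = 23$ ($P = \left(0 + 9\right) + 14 = 9 + 14 = 23$)
$B{\left(c,Z \right)} = -2 - \frac{c}{16}$ ($B{\left(c,Z \right)} = -2 + \frac{c}{-16} = -2 + c \left(- \frac{1}{16}\right) = -2 - \frac{c}{16}$)
$2541 + B{\left(N{\left(-1 \right)},P \right)} = 2541 - \frac{31}{16} = \frac{40625}{16}$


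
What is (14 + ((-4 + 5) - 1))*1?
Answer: 14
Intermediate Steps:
(14 + ((-4 + 5) - 1))*1 = (14 + (1 - 1))*1 = (14 + 0)*1 = 14*1 = 14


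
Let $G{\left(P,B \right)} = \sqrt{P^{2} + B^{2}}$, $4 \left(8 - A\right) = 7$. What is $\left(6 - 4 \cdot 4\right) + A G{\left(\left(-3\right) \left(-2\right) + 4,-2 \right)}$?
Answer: $-10 + \frac{25 \sqrt{26}}{2} \approx 53.738$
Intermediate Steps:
$A = \frac{25}{4}$ ($A = 8 - \frac{7}{4} = \frac{25}{4} \approx 6.25$)
$G{\left(P,B \right)} = \sqrt{B^{2} + P^{2}}$
$\left(6 - 4 \cdot 4\right) + A G{\left(\left(-3\right) \left(-2\right) + 4,-2 \right)} = \left(6 - 4 \cdot 4\right) + \frac{25 \sqrt{\left(-2\right)^{2} + \left(\left(-3\right) \left(-2\right) + 4\right)^{2}}}{4} = \left(6 - 16\right) + \frac{25 \sqrt{4 + \left(6 + 4\right)^{2}}}{4} = \left(6 - 16\right) + \frac{25 \sqrt{4 + 10^{2}}}{4} = -10 + \frac{25 \sqrt{4 + 100}}{4} = -10 + \frac{25 \sqrt{104}}{4} = -10 + \frac{25 \cdot 2 \sqrt{26}}{4} = -10 + \frac{25 \sqrt{26}}{2}$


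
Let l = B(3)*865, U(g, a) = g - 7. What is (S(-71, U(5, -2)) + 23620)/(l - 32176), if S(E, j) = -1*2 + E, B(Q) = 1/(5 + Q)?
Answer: -188376/256543 ≈ -0.73429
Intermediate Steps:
U(g, a) = -7 + g
S(E, j) = -2 + E
l = 865/8 (l = 865/(5 + 3) = 865/8 ≈ 108.13)
(S(-71, U(5, -2)) + 23620)/(l - 32176) = ((-2 - 71) + 23620)/(865/8 - 32176) = (-73 + 23620)/(-256543/8) = 23547*(-8/256543) = -188376/256543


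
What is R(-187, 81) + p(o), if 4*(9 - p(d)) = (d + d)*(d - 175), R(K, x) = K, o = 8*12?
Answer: 3614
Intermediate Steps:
o = 96
p(d) = 9 - d*(-175 + d)/2 (p(d) = 9 - (d + d)*(d - 175)/4 = 9 - 2*d*(-175 + d)/4 = 9 - d*(-175 + d)/2)
R(-187, 81) + p(o) = -187 + (9 - ½*96² + (175/2)*96) = -187 + (9 - ½*9216 + 8400) = -187 + (9 - 4608 + 8400) = -187 + 3801 = 3614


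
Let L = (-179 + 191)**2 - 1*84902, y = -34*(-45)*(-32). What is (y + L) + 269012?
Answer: 135294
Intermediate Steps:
y = -48960 (y = 1530*(-32) = -48960)
L = -84758 (L = 12**2 - 84902 = 144 - 84902 = -84758)
(y + L) + 269012 = (-48960 - 84758) + 269012 = -133718 + 269012 = 135294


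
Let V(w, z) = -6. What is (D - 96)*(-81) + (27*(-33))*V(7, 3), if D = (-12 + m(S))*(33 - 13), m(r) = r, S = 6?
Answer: 22842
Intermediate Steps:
D = -120 (D = (-12 + 6)*(33 - 13) = -6*20 = -120)
(D - 96)*(-81) + (27*(-33))*V(7, 3) = (-120 - 96)*(-81) + (27*(-33))*(-6) = -216*(-81) - 891*(-6) = 17496 + 5346 = 22842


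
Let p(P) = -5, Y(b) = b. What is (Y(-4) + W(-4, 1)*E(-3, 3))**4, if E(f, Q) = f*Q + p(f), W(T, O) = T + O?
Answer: 2085136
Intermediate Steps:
W(T, O) = O + T
E(f, Q) = -5 + Q*f (E(f, Q) = f*Q - 5 = Q*f - 5 = -5 + Q*f)
(Y(-4) + W(-4, 1)*E(-3, 3))**4 = (-4 + (1 - 4)*(-5 + 3*(-3)))**4 = (-4 - 3*(-5 - 9))**4 = (-4 - 3*(-14))**4 = (-4 + 42)**4 = 38**4 = 2085136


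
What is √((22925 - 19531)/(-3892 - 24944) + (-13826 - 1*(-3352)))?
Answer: I*√26880817562/1602 ≈ 102.34*I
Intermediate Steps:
√((22925 - 19531)/(-3892 - 24944) + (-13826 - 1*(-3352))) = √(3394/(-28836) + (-13826 + 3352)) = √(3394*(-1/28836) - 10474) = √(-1697/14418 - 10474) = √(-151015829/14418) = I*√26880817562/1602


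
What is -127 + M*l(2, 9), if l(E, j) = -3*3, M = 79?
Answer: -838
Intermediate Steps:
l(E, j) = -9
-127 + M*l(2, 9) = -127 + 79*(-9) = -127 - 711 = -838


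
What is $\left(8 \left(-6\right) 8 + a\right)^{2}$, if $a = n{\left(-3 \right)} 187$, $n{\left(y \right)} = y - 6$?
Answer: $4272489$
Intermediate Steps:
$n{\left(y \right)} = -6 + y$ ($n{\left(y \right)} = y - 6 = -6 + y$)
$a = -1683$ ($a = \left(-6 - 3\right) 187 = \left(-9\right) 187 = -1683$)
$\left(8 \left(-6\right) 8 + a\right)^{2} = \left(8 \left(-6\right) 8 - 1683\right)^{2} = \left(\left(-48\right) 8 - 1683\right)^{2} = \left(-384 - 1683\right)^{2} = \left(-2067\right)^{2} = 4272489$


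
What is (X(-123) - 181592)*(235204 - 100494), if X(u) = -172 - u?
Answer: -24468859110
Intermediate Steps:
(X(-123) - 181592)*(235204 - 100494) = ((-172 - 1*(-123)) - 181592)*(235204 - 100494) = ((-172 + 123) - 181592)*134710 = (-49 - 181592)*134710 = -181641*134710 = -24468859110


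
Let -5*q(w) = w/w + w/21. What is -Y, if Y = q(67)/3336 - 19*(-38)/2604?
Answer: -107429/387810 ≈ -0.27701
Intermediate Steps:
q(w) = -⅕ - w/105 (q(w) = -(w/w + w/21)/5 = -(1 + w*(1/21))/5 = -(1 + w/21)/5 = -⅕ - w/105)
Y = 107429/387810 (Y = (-⅕ - 1/105*67)/3336 - 19*(-38)/2604 = (-⅕ - 67/105)*(1/3336) + 722*(1/2604) = -88/105*1/3336 + 361/1302 = -11/43785 + 361/1302 = 107429/387810 ≈ 0.27701)
-Y = -1*107429/387810 = -107429/387810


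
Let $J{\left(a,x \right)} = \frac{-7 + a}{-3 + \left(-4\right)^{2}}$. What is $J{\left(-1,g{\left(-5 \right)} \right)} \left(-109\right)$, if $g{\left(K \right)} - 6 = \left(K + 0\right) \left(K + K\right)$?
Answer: $\frac{872}{13} \approx 67.077$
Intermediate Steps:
$g{\left(K \right)} = 6 + 2 K^{2}$ ($g{\left(K \right)} = 6 + \left(K + 0\right) \left(K + K\right) = 6 + K 2 K = 6 + 2 K^{2}$)
$J{\left(a,x \right)} = - \frac{7}{13} + \frac{a}{13}$ ($J{\left(a,x \right)} = \frac{-7 + a}{-3 + 16} = \frac{-7 + a}{13} = \left(-7 + a\right) \frac{1}{13} = - \frac{7}{13} + \frac{a}{13}$)
$J{\left(-1,g{\left(-5 \right)} \right)} \left(-109\right) = \left(- \frac{7}{13} + \frac{1}{13} \left(-1\right)\right) \left(-109\right) = \left(- \frac{7}{13} - \frac{1}{13}\right) \left(-109\right) = \left(- \frac{8}{13}\right) \left(-109\right) = \frac{872}{13}$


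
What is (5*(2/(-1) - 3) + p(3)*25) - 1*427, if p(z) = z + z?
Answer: -302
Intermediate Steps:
p(z) = 2*z
(5*(2/(-1) - 3) + p(3)*25) - 1*427 = (5*(2/(-1) - 3) + (2*3)*25) - 1*427 = (5*(2*(-1) - 3) + 6*25) - 427 = (5*(-2 - 3) + 150) - 427 = (5*(-5) + 150) - 427 = (-25 + 150) - 427 = 125 - 427 = -302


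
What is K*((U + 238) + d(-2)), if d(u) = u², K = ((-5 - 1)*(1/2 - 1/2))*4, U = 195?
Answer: 0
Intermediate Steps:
K = 0 (K = -6*(1*(½) - 1*½)*4 = -6*(½ - ½)*4 = -6*0*4 = 0*4 = 0)
K*((U + 238) + d(-2)) = 0*((195 + 238) + (-2)²) = 0*(433 + 4) = 0*437 = 0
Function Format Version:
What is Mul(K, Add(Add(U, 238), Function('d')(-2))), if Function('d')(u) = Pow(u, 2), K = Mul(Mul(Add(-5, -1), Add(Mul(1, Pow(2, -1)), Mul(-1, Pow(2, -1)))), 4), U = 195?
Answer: 0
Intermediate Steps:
K = 0 (K = Mul(Mul(-6, Add(Mul(1, Rational(1, 2)), Mul(-1, Rational(1, 2)))), 4) = Mul(Mul(-6, Add(Rational(1, 2), Rational(-1, 2))), 4) = Mul(Mul(-6, 0), 4) = Mul(0, 4) = 0)
Mul(K, Add(Add(U, 238), Function('d')(-2))) = Mul(0, Add(Add(195, 238), Pow(-2, 2))) = Mul(0, Add(433, 4)) = Mul(0, 437) = 0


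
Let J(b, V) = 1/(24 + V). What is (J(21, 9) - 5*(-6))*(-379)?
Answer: -375589/33 ≈ -11381.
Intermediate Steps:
(J(21, 9) - 5*(-6))*(-379) = (1/(24 + 9) - 5*(-6))*(-379) = (1/33 + 30)*(-379) = (991/33)*(-379) = -375589/33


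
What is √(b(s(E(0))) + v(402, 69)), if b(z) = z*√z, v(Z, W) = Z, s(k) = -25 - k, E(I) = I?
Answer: √(402 - 125*I) ≈ 20.285 - 3.0811*I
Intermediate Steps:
b(z) = z^(3/2)
√(b(s(E(0))) + v(402, 69)) = √((-25 - 1*0)^(3/2) + 402) = √((-25 + 0)^(3/2) + 402) = √((-25)^(3/2) + 402) = √(-125*I + 402) = √(402 - 125*I)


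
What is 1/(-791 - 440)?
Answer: -1/1231 ≈ -0.00081235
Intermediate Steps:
1/(-791 - 440) = 1/(-1231) = -1/1231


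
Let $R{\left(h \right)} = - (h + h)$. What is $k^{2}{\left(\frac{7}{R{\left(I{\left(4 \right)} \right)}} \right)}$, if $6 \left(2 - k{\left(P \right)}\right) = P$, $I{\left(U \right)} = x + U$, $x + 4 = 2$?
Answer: $\frac{3025}{576} \approx 5.2517$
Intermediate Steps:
$x = -2$ ($x = -4 + 2 = -2$)
$I{\left(U \right)} = -2 + U$
$R{\left(h \right)} = - 2 h$
$k{\left(P \right)} = 2 - \frac{P}{6}$
$k^{2}{\left(\frac{7}{R{\left(I{\left(4 \right)} \right)}} \right)} = \left(2 - \frac{7 \frac{1}{\left(-2\right) \left(-2 + 4\right)}}{6}\right)^{2} = \left(2 - \frac{7 \frac{1}{\left(-2\right) 2}}{6}\right)^{2} = \left(2 - \frac{7 \frac{1}{-4}}{6}\right)^{2} = \left(2 - \frac{7 \left(- \frac{1}{4}\right)}{6}\right)^{2} = \left(2 - - \frac{7}{24}\right)^{2} = \left(2 + \frac{7}{24}\right)^{2} = \left(\frac{55}{24}\right)^{2} = \frac{3025}{576}$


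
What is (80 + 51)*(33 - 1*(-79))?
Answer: 14672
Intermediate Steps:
(80 + 51)*(33 - 1*(-79)) = 131*(33 + 79) = 131*112 = 14672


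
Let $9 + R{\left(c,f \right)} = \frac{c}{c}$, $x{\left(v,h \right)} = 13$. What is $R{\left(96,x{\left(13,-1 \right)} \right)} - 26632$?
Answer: $-26640$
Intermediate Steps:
$R{\left(c,f \right)} = -8$ ($R{\left(c,f \right)} = -9 + \frac{c}{c} = -9 + 1 = -8$)
$R{\left(96,x{\left(13,-1 \right)} \right)} - 26632 = -8 - 26632 = -26640$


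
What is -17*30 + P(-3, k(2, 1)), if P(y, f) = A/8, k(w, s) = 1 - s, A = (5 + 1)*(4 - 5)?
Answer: -2043/4 ≈ -510.75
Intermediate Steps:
A = -6 (A = 6*(-1) = -6)
P(y, f) = -¾ (P(y, f) = -6/8 = -6*⅛ = -¾)
-17*30 + P(-3, k(2, 1)) = -17*30 - ¾ = -510 - ¾ = -2043/4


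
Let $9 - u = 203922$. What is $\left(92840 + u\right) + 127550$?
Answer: $16477$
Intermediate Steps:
$u = -203913$ ($u = 9 - 203922 = -203913$)
$\left(92840 + u\right) + 127550 = \left(92840 - 203913\right) + 127550 = -111073 + 127550 = 16477$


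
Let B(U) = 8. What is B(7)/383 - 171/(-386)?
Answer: 68581/147838 ≈ 0.46389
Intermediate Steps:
B(7)/383 - 171/(-386) = 8/383 - 171/(-386) = 8*(1/383) - 171*(-1/386) = 8/383 + 171/386 = 68581/147838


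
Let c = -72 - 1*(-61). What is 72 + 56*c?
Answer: -544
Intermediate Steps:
c = -11 (c = -72 + 61 = -11)
72 + 56*c = 72 + 56*(-11) = 72 - 616 = -544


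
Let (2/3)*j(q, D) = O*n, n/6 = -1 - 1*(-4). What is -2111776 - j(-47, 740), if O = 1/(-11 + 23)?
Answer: -8447113/4 ≈ -2.1118e+6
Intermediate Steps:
n = 18 (n = 6*(-1 - 1*(-4)) = 6*(-1 + 4) = 6*3 = 18)
O = 1/12 ≈ 0.083333
j(q, D) = 9/4 (j(q, D) = 3*((1/12)*18)/2 = (3/2)*(3/2) = 9/4)
-2111776 - j(-47, 740) = -2111776 - 1*9/4 = -2111776 - 9/4 = -8447113/4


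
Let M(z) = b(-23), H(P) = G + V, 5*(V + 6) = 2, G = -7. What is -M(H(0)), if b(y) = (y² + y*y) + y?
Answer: -1035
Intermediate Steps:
V = -28/5 (V = -6 + (⅕)*2 = -6 + ⅖ = -28/5 ≈ -5.6000)
H(P) = -63/5 (H(P) = -7 - 28/5 = -63/5)
b(y) = y + 2*y² (b(y) = (y² + y²) + y = 2*y² + y = y + 2*y²)
M(z) = 1035 (M(z) = -23*(1 + 2*(-23)) = -23*(1 - 46) = -23*(-45) = 1035)
-M(H(0)) = -1*1035 = -1035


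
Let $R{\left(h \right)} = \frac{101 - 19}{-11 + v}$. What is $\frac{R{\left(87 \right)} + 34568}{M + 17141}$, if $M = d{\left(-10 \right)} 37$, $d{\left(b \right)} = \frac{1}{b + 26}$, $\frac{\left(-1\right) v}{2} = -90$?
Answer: $\frac{31157728}{15451839} \approx 2.0164$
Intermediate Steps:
$v = 180$ ($v = \left(-2\right) \left(-90\right) = 180$)
$d{\left(b \right)} = \frac{1}{26 + b}$
$R{\left(h \right)} = \frac{82}{169}$ ($R{\left(h \right)} = \frac{101 - 19}{-11 + 180} = \frac{82}{169}$)
$M = \frac{37}{16}$ ($M = \frac{1}{26 - 10} \cdot 37 = \frac{1}{16} \cdot 37 = \frac{37}{16} \approx 2.3125$)
$\frac{R{\left(87 \right)} + 34568}{M + 17141} = \frac{\frac{82}{169} + 34568}{\frac{37}{16} + 17141} = \frac{5842074}{169 \cdot \frac{274293}{16}} = \frac{5842074}{169} \cdot \frac{16}{274293} = \frac{31157728}{15451839}$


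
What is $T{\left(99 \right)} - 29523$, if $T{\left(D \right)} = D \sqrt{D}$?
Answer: $-29523 + 297 \sqrt{11} \approx -28538.0$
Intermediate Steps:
$T{\left(D \right)} = D^{\frac{3}{2}}$
$T{\left(99 \right)} - 29523 = 99^{\frac{3}{2}} - 29523 = 297 \sqrt{11} - 29523 = -29523 + 297 \sqrt{11}$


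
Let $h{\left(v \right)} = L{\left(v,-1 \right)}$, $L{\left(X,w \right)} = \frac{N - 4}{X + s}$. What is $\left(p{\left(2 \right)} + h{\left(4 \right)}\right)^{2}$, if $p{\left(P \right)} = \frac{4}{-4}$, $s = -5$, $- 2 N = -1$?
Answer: $\frac{25}{4} \approx 6.25$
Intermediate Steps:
$N = \frac{1}{2}$ ($N = \left(- \frac{1}{2}\right) \left(-1\right) = \frac{1}{2} \approx 0.5$)
$L{\left(X,w \right)} = - \frac{7}{2 \left(-5 + X\right)}$ ($L{\left(X,w \right)} = \frac{\frac{1}{2} - 4}{X - 5} = - \frac{7}{2 \left(-5 + X\right)}$)
$p{\left(P \right)} = -1$ ($p{\left(P \right)} = 4 \left(- \frac{1}{4}\right) = -1$)
$h{\left(v \right)} = - \frac{7}{-10 + 2 v}$
$\left(p{\left(2 \right)} + h{\left(4 \right)}\right)^{2} = \left(-1 - \frac{7}{-10 + 2 \cdot 4}\right)^{2} = \left(-1 - \frac{7}{-10 + 8}\right)^{2} = \left(-1 - \frac{7}{-2}\right)^{2} = \left(-1 - - \frac{7}{2}\right)^{2} = \left(-1 + \frac{7}{2}\right)^{2} = \left(\frac{5}{2}\right)^{2} = \frac{25}{4}$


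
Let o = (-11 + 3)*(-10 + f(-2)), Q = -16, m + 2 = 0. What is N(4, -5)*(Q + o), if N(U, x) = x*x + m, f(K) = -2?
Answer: 1840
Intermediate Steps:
m = -2 (m = -2 + 0 = -2)
N(U, x) = -2 + x**2 (N(U, x) = x*x - 2 = x**2 - 2 = -2 + x**2)
o = 96 (o = (-11 + 3)*(-10 - 2) = -8*(-12) = 96)
N(4, -5)*(Q + o) = (-2 + (-5)**2)*(-16 + 96) = (-2 + 25)*80 = 23*80 = 1840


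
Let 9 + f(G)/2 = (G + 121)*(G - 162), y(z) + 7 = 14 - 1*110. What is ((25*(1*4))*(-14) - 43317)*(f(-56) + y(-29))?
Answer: 1272690537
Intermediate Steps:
y(z) = -103 (y(z) = -7 + (14 - 1*110) = -7 + (14 - 110) = -7 - 96 = -103)
f(G) = -18 + 2*(-162 + G)*(121 + G) (f(G) = -18 + 2*((G + 121)*(G - 162)) = -18 + 2*((121 + G)*(-162 + G)) = -18 + 2*((-162 + G)*(121 + G)) = -18 + 2*(-162 + G)*(121 + G))
((25*(1*4))*(-14) - 43317)*(f(-56) + y(-29)) = ((25*(1*4))*(-14) - 43317)*((-39222 - 82*(-56) + 2*(-56)²) - 103) = ((25*4)*(-14) - 43317)*((-39222 + 4592 + 2*3136) - 103) = (100*(-14) - 43317)*((-39222 + 4592 + 6272) - 103) = (-1400 - 43317)*(-28358 - 103) = -44717*(-28461) = 1272690537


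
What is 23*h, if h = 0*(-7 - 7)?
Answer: 0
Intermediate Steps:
h = 0 (h = 0*(-14) = 0)
23*h = 23*0 = 0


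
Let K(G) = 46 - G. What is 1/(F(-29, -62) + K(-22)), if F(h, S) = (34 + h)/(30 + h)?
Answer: 1/73 ≈ 0.013699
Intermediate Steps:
F(h, S) = (34 + h)/(30 + h)
1/(F(-29, -62) + K(-22)) = 1/((34 - 29)/(30 - 29) + (46 - 1*(-22))) = 1/(5/1 + (46 + 22)) = 1/(1*5 + 68) = 1/(5 + 68) = 1/73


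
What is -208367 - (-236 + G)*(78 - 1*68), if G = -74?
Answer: -205267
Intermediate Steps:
-208367 - (-236 + G)*(78 - 1*68) = -208367 - (-236 - 74)*(78 - 1*68) = -208367 - (-310)*(78 - 68) = -208367 - (-310)*10 = -208367 - 1*(-3100) = -208367 + 3100 = -205267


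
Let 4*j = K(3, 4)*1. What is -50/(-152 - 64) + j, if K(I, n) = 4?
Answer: 133/108 ≈ 1.2315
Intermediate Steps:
j = 1 (j = (4*1)/4 = (¼)*4 = 1)
-50/(-152 - 64) + j = -50/(-152 - 64) + 1 = -50/(-216) + 1 = -1/216*(-50) + 1 = 25/108 + 1 = 133/108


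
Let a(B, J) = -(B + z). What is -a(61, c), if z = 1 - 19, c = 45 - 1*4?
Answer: 43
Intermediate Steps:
c = 41 (c = 45 - 4 = 41)
z = -18
a(B, J) = 18 - B (a(B, J) = -(B - 18) = -(-18 + B) = 18 - B)
-a(61, c) = -(18 - 1*61) = -(18 - 61) = -1*(-43) = 43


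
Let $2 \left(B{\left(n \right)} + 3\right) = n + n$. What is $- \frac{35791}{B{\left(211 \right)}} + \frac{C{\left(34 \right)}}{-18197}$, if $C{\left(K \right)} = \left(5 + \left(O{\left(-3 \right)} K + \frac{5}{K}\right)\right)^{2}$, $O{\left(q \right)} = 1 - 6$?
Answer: $- \frac{189856104303}{1093858064} \approx -173.57$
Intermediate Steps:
$O{\left(q \right)} = -5$ ($O{\left(q \right)} = 1 - 6 = -5$)
$B{\left(n \right)} = -3 + n$ ($B{\left(n \right)} = -3 + \frac{n + n}{2} = -3 + \frac{2 n}{2} = -3 + n$)
$C{\left(K \right)} = \left(5 - 5 K + \frac{5}{K}\right)^{2}$ ($C{\left(K \right)} = \left(5 - \left(- \frac{5}{K} + 5 K\right)\right)^{2} = \left(5 - 5 K + \frac{5}{K}\right)^{2}$)
$- \frac{35791}{B{\left(211 \right)}} + \frac{C{\left(34 \right)}}{-18197} = - \frac{35791}{-3 + 211} + \frac{25 \cdot \frac{1}{1156} \left(1 + 34 - 34^{2}\right)^{2}}{-18197} = - \frac{35791}{208} + 25 \cdot \frac{1}{1156} \left(1 + 34 - 1156\right)^{2} \left(- \frac{1}{18197}\right) = \left(-35791\right) \frac{1}{208} + 25 \cdot \frac{1}{1156} \left(1 + 34 - 1156\right)^{2} \left(- \frac{1}{18197}\right) = - \frac{35791}{208} + 25 \cdot \frac{1}{1156} \left(-1121\right)^{2} \left(- \frac{1}{18197}\right) = - \frac{35791}{208} + 25 \cdot \frac{1}{1156} \cdot 1256641 \left(- \frac{1}{18197}\right) = - \frac{35791}{208} + \frac{31416025}{1156} \left(- \frac{1}{18197}\right) = - \frac{35791}{208} - \frac{31416025}{21035732} = - \frac{189856104303}{1093858064}$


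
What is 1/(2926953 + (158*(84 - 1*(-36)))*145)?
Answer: 1/5676153 ≈ 1.7618e-7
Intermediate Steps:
1/(2926953 + (158*(84 - 1*(-36)))*145) = 1/(2926953 + (158*(84 + 36))*145) = 1/(2926953 + (158*120)*145) = 1/(2926953 + 18960*145) = 1/(2926953 + 2749200) = 1/5676153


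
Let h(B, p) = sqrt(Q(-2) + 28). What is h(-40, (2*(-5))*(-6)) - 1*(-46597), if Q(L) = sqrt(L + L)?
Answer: 46597 + sqrt(28 + 2*I) ≈ 46602.0 + 0.18886*I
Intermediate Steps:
Q(L) = sqrt(2)*sqrt(L) (Q(L) = sqrt(2*L) = sqrt(2)*sqrt(L))
h(B, p) = sqrt(28 + 2*I) (h(B, p) = sqrt(sqrt(2)*sqrt(-2) + 28) = sqrt(sqrt(2)*(I*sqrt(2)) + 28) = sqrt(2*I + 28) = sqrt(28 + 2*I))
h(-40, (2*(-5))*(-6)) - 1*(-46597) = sqrt(28 + 2*I) - 1*(-46597) = sqrt(28 + 2*I) + 46597 = 46597 + sqrt(28 + 2*I)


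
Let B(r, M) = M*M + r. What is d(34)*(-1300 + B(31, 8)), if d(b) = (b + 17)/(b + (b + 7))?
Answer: -4097/5 ≈ -819.40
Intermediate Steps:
B(r, M) = r + M**2 (B(r, M) = M**2 + r = r + M**2)
d(b) = (17 + b)/(7 + 2*b) (d(b) = (17 + b)/(b + (7 + b)) = (17 + b)/(7 + 2*b))
d(34)*(-1300 + B(31, 8)) = ((17 + 34)/(7 + 2*34))*(-1300 + (31 + 8**2)) = (51/(7 + 68))*(-1300 + (31 + 64)) = (51/75)*(-1300 + 95) = ((1/75)*51)*(-1205) = (17/25)*(-1205) = -4097/5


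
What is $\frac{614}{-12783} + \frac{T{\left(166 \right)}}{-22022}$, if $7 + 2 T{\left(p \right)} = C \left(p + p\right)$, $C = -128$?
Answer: $\frac{516272833}{563014452} \approx 0.91698$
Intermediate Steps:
$T{\left(p \right)} = - \frac{7}{2} - 128 p$ ($T{\left(p \right)} = - \frac{7}{2} + \frac{\left(-128\right) \left(p + p\right)}{2} = - \frac{7}{2} + \frac{\left(-128\right) 2 p}{2} = - \frac{7}{2} + \frac{\left(-256\right) p}{2} = - \frac{7}{2} - 128 p$)
$\frac{614}{-12783} + \frac{T{\left(166 \right)}}{-22022} = \frac{614}{-12783} + \frac{- \frac{7}{2} - 21248}{-22022} = 614 \left(- \frac{1}{12783}\right) + \left(- \frac{7}{2} - 21248\right) \left(- \frac{1}{22022}\right) = - \frac{614}{12783} - - \frac{42503}{44044} = - \frac{614}{12783} + \frac{42503}{44044} = \frac{516272833}{563014452}$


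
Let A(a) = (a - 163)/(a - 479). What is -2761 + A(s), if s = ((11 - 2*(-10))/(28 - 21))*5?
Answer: -4414346/1599 ≈ -2760.7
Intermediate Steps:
s = 155/7 (s = ((11 + 20)/7)*5 = (31*(1/7))*5 = (31/7)*5 = 155/7 ≈ 22.143)
A(a) = (-163 + a)/(-479 + a)
-2761 + A(s) = -2761 + (-163 + 155/7)/(-479 + 155/7) = -2761 - 986/7/(-3198/7) = -2761 - 7/3198*(-986/7) = -2761 + 493/1599 = -4414346/1599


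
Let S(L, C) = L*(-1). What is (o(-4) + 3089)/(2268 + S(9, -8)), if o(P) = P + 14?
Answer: 1033/753 ≈ 1.3718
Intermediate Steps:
o(P) = 14 + P
S(L, C) = -L
(o(-4) + 3089)/(2268 + S(9, -8)) = ((14 - 4) + 3089)/(2268 - 1*9) = (10 + 3089)/(2268 - 9) = 3099/2259 = 3099*(1/2259) = 1033/753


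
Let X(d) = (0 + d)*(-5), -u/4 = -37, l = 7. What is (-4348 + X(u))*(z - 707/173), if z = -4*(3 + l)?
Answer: 38806176/173 ≈ 2.2431e+5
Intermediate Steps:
u = 148 (u = -4*(-37) = 148)
X(d) = -5*d (X(d) = d*(-5) = -5*d)
z = -40 (z = -4*(3 + 7) = -4*10 = -40)
(-4348 + X(u))*(z - 707/173) = (-4348 - 5*148)*(-40 - 707/173) = (-4348 - 740)*(-40 - 707*1/173) = -5088*(-40 - 707/173) = -5088*(-7627/173) = 38806176/173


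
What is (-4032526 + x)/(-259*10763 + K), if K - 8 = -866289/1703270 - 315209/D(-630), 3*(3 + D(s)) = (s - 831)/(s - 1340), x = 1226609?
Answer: 25917787330103570/24691018599723037 ≈ 1.0497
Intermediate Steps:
D(s) = -3 + (-831 + s)/(3*(-1340 + s)) (D(s) = -3 + ((s - 831)/(s - 1340))/3 = -3 + ((-831 + s)/(-1340 + s))/3 = -3 + (-831 + s)/(3*(-1340 + s)))
K = 1057734682637533/9236833210 (K = 8 + (-866289/1703270 - 315209*3*(-1340 - 630)/(11229 - 8*(-630))) = 8 + (-866289*1/1703270 - 315209*(-5910/(11229 + 5040))) = 8 + (-866289/1703270 - 315209/((⅓)*(-1/1970)*16269)) = 8 + (-866289/1703270 - 315209/(-5423/1970)) = 8 + (-866289/1703270 - 315209*(-1970/5423)) = 8 + (-866289/1703270 + 620961730/5423) = 8 + 1057660787971853/9236833210 = 1057734682637533/9236833210 ≈ 1.1451e+5)
(-4032526 + x)/(-259*10763 + K) = (-4032526 + 1226609)/(-259*10763 + 1057734682637533/9236833210) = -2805917/(-2787617 + 1057734682637533/9236833210) = -2805917/(-24691018599723037/9236833210) = -2805917*(-9236833210/24691018599723037) = 25917787330103570/24691018599723037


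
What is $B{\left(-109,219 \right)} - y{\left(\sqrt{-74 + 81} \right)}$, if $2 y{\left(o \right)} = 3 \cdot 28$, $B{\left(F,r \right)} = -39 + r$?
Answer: $138$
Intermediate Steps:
$y{\left(o \right)} = 42$ ($y{\left(o \right)} = \frac{3 \cdot 28}{2} = \frac{1}{2} \cdot 84 = 42$)
$B{\left(-109,219 \right)} - y{\left(\sqrt{-74 + 81} \right)} = \left(-39 + 219\right) - 42 = 180 - 42 = 138$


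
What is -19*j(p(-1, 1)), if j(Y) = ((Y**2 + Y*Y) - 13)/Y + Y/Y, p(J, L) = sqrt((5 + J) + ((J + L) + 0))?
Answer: 57/2 ≈ 28.500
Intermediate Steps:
p(J, L) = sqrt(5 + L + 2*J) (p(J, L) = sqrt((5 + J) + (J + L)) = sqrt(5 + L + 2*J))
j(Y) = 1 + (-13 + 2*Y**2)/Y (j(Y) = ((Y**2 + Y**2) - 13)/Y + 1 = (2*Y**2 - 13)/Y + 1 = (-13 + 2*Y**2)/Y + 1 = 1 + (-13 + 2*Y**2)/Y)
-19*j(p(-1, 1)) = -19*(1 - 13/sqrt(5 + 1 + 2*(-1)) + 2*sqrt(5 + 1 + 2*(-1))) = -19*(1 - 13/sqrt(5 + 1 - 2) + 2*sqrt(5 + 1 - 2)) = -19*(1 - 13/(sqrt(4)) + 2*sqrt(4)) = -19*(1 - 13/2 + 2*2) = -19*(1 - 13*1/2 + 4) = -19*(1 - 13/2 + 4) = -19*(-3/2) = 57/2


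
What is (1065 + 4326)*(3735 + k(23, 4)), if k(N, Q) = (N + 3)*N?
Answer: 23359203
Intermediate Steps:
k(N, Q) = N*(3 + N) (k(N, Q) = (3 + N)*N = N*(3 + N))
(1065 + 4326)*(3735 + k(23, 4)) = (1065 + 4326)*(3735 + 23*(3 + 23)) = 5391*(3735 + 23*26) = 5391*(3735 + 598) = 5391*4333 = 23359203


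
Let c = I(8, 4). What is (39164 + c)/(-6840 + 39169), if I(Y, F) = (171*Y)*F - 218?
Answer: 4038/2939 ≈ 1.3739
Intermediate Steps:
I(Y, F) = -218 + 171*F*Y (I(Y, F) = 171*F*Y - 218 = -218 + 171*F*Y)
c = 5254 (c = -218 + 171*4*8 = -218 + 5472 = 5254)
(39164 + c)/(-6840 + 39169) = (39164 + 5254)/(-6840 + 39169) = 44418/32329 = 44418*(1/32329) = 4038/2939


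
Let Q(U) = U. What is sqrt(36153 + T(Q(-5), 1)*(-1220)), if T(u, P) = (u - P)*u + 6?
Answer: 3*I*sqrt(863) ≈ 88.131*I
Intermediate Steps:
T(u, P) = 6 + u*(u - P) (T(u, P) = u*(u - P) + 6 = 6 + u*(u - P))
sqrt(36153 + T(Q(-5), 1)*(-1220)) = sqrt(36153 + (6 + (-5)**2 - 1*1*(-5))*(-1220)) = sqrt(36153 + (6 + 25 + 5)*(-1220)) = sqrt(36153 + 36*(-1220)) = sqrt(36153 - 43920) = sqrt(-7767) = 3*I*sqrt(863)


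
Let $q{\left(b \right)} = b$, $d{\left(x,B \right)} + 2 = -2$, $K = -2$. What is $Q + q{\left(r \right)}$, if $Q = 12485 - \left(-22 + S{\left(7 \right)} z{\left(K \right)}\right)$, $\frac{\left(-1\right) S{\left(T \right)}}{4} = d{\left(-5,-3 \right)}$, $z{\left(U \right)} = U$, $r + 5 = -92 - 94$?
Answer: $12348$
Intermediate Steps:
$d{\left(x,B \right)} = -4$ ($d{\left(x,B \right)} = -2 - 2 = -4$)
$r = -191$ ($r = -5 - 186 = -191$)
$S{\left(T \right)} = 16$ ($S{\left(T \right)} = \left(-4\right) \left(-4\right) = 16$)
$Q = 12539$ ($Q = 12485 - \left(-22 + 16 \left(-2\right)\right) = 12485 - \left(-22 - 32\right) = 12485 - -54 = 12485 + 54 = 12539$)
$Q + q{\left(r \right)} = 12539 - 191 = 12348$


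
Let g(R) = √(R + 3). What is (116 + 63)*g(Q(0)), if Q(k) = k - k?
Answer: 179*√3 ≈ 310.04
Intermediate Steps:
Q(k) = 0
g(R) = √(3 + R)
(116 + 63)*g(Q(0)) = (116 + 63)*√(3 + 0) = 179*√3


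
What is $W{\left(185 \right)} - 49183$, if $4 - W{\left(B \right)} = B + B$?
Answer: $-49549$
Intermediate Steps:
$W{\left(B \right)} = 4 - 2 B$ ($W{\left(B \right)} = 4 - \left(B + B\right) = 4 - 2 B$)
$W{\left(185 \right)} - 49183 = \left(4 - 370\right) - 49183 = -366 - 49183 = -49549$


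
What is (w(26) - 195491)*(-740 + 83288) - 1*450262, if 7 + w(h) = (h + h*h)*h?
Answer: -14631753070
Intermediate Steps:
w(h) = -7 + h*(h + h²) (w(h) = -7 + (h + h*h)*h = -7 + (h + h²)*h = -7 + h*(h + h²))
(w(26) - 195491)*(-740 + 83288) - 1*450262 = ((-7 + 26² + 26³) - 195491)*(-740 + 83288) - 1*450262 = ((-7 + 676 + 17576) - 195491)*82548 - 450262 = (18245 - 195491)*82548 - 450262 = -177246*82548 - 450262 = -14631302808 - 450262 = -14631753070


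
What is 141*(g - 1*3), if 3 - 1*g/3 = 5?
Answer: -1269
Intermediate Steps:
g = -6 (g = 9 - 3*5 = 9 - 15 = -6)
141*(g - 1*3) = 141*(-6 - 1*3) = 141*(-6 - 3) = 141*(-9) = -1269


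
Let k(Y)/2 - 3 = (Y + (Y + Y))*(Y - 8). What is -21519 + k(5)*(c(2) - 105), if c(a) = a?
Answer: -12867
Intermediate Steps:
k(Y) = 6 + 6*Y*(-8 + Y) (k(Y) = 6 + 2*((Y + (Y + Y))*(Y - 8)) = 6 + 2*((Y + 2*Y)*(-8 + Y)) = 6 + 2*((3*Y)*(-8 + Y)) = 6 + 2*(3*Y*(-8 + Y)) = 6 + 6*Y*(-8 + Y))
-21519 + k(5)*(c(2) - 105) = -21519 + (6 - 48*5 + 6*5**2)*(2 - 105) = -21519 + (6 - 240 + 6*25)*(-103) = -21519 + (6 - 240 + 150)*(-103) = -21519 - 84*(-103) = -21519 + 8652 = -12867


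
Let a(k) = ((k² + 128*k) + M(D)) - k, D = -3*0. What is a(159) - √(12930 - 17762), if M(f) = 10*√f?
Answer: 45474 - 4*I*√302 ≈ 45474.0 - 69.513*I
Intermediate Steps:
D = 0
a(k) = k² + 127*k (a(k) = ((k² + 128*k) + 10*√0) - k = ((k² + 128*k) + 10*0) - k = ((k² + 128*k) + 0) - k = (k² + 128*k) - k = k² + 127*k)
a(159) - √(12930 - 17762) = 159*(127 + 159) - √(12930 - 17762) = 159*286 - √(-4832) = 45474 - 4*I*√302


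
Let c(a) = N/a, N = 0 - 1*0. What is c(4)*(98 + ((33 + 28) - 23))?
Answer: 0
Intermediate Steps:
N = 0 (N = 0 + 0 = 0)
c(a) = 0 (c(a) = 0/a = 0)
c(4)*(98 + ((33 + 28) - 23)) = 0*(98 + ((33 + 28) - 23)) = 0*(98 + (61 - 23)) = 0*(98 + 38) = 0*136 = 0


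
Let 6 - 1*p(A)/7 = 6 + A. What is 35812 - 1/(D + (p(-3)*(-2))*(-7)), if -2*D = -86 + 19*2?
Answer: 11388215/318 ≈ 35812.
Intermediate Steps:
p(A) = -7*A (p(A) = 42 - 7*(6 + A) = 42 + (-42 - 7*A) = -7*A)
D = 24 (D = -(-86 + 19*2)/2 = -(-86 + 38)/2 = -½*(-48) = 24)
35812 - 1/(D + (p(-3)*(-2))*(-7)) = 35812 - 1/(24 + (-7*(-3)*(-2))*(-7)) = 35812 - 1/(24 + (21*(-2))*(-7)) = 35812 - 1/(24 - 42*(-7)) = 35812 - 1/(24 + 294) = 35812 - 1/318 = 11388215/318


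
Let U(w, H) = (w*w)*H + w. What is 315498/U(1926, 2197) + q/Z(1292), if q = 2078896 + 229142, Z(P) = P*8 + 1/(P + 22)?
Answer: 588480166053917453/2635368390678345 ≈ 223.30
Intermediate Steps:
U(w, H) = w + H*w² (U(w, H) = w²*H + w = H*w² + w = w + H*w²)
Z(P) = 1/(22 + P) + 8*P (Z(P) = 8*P + 1/(22 + P) = 1/(22 + P) + 8*P)
q = 2308038
315498/U(1926, 2197) + q/Z(1292) = 315498/((1926*(1 + 2197*1926))) + 2308038/(((1 + 8*1292² + 176*1292)/(22 + 1292))) = 315498/((1926*(1 + 4231422))) + 2308038/(((1 + 8*1669264 + 227392)/1314)) = 315498/((1926*4231423)) + 2308038/(((1 + 13354112 + 227392)/1314)) = 315498/8149720698 + 2308038/(((1/1314)*13581505)) = 315498*(1/8149720698) + 2308038/(13581505/1314) = 52583/1358286783 + 2308038*(1314/13581505) = 52583/1358286783 + 3032761932/13581505 = 588480166053917453/2635368390678345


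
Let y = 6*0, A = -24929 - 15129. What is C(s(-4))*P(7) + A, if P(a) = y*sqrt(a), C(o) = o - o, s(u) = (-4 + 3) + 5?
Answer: -40058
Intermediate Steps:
s(u) = 4 (s(u) = -1 + 5 = 4)
C(o) = 0
A = -40058
y = 0
P(a) = 0 (P(a) = 0*sqrt(a) = 0)
C(s(-4))*P(7) + A = 0*0 - 40058 = 0 - 40058 = -40058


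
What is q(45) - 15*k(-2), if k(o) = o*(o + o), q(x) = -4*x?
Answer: -300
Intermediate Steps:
k(o) = 2*o**2 (k(o) = o*(2*o) = 2*o**2)
q(45) - 15*k(-2) = -4*45 - 30*(-2)**2 = -180 - 30*4 = -180 - 15*8 = -180 - 120 = -300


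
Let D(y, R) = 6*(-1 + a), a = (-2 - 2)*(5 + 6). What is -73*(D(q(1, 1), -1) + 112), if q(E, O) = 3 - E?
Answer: 11534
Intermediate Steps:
a = -44 (a = -4*11 = -44)
D(y, R) = -270 (D(y, R) = 6*(-1 - 44) = 6*(-45) = -270)
-73*(D(q(1, 1), -1) + 112) = -73*(-270 + 112) = -73*(-158) = 11534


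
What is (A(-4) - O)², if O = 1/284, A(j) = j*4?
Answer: 20657025/80656 ≈ 256.11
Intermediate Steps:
A(j) = 4*j
O = 1/284 ≈ 0.0035211
(A(-4) - O)² = (4*(-4) - 1*1/284)² = (-16 - 1/284)² = (-4545/284)² = 20657025/80656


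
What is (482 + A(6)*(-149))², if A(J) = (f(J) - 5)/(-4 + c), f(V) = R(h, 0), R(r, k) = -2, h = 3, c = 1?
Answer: 162409/9 ≈ 18045.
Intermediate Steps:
f(V) = -2
A(J) = 7/3 (A(J) = (-2 - 5)/(-4 + 1) = -7/(-3) = -7*(-⅓) = 7/3)
(482 + A(6)*(-149))² = (482 + (7/3)*(-149))² = (482 - 1043/3)² = (403/3)² = 162409/9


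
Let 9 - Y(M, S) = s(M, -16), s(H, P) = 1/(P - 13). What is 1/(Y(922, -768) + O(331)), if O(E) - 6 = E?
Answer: 29/10035 ≈ 0.0028899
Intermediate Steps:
s(H, P) = 1/(-13 + P)
Y(M, S) = 262/29 (Y(M, S) = 9 - 1/(-13 - 16) = 9 - 1/(-29) = 9 - 1*(-1/29) = 9 + 1/29 = 262/29)
O(E) = 6 + E
1/(Y(922, -768) + O(331)) = 1/(262/29 + (6 + 331)) = 1/(262/29 + 337) = 1/(10035/29) = 29/10035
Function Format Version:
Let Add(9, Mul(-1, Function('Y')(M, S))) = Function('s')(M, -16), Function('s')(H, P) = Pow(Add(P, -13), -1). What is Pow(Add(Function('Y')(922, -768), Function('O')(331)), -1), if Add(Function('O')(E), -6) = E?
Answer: Rational(29, 10035) ≈ 0.0028899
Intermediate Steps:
Function('s')(H, P) = Pow(Add(-13, P), -1)
Function('Y')(M, S) = Rational(262, 29) (Function('Y')(M, S) = Add(9, Mul(-1, Pow(Add(-13, -16), -1))) = Add(9, Mul(-1, Pow(-29, -1))) = Add(9, Mul(-1, Rational(-1, 29))) = Add(9, Rational(1, 29)) = Rational(262, 29))
Function('O')(E) = Add(6, E)
Pow(Add(Function('Y')(922, -768), Function('O')(331)), -1) = Pow(Add(Rational(262, 29), Add(6, 331)), -1) = Pow(Add(Rational(262, 29), 337), -1) = Pow(Rational(10035, 29), -1) = Rational(29, 10035)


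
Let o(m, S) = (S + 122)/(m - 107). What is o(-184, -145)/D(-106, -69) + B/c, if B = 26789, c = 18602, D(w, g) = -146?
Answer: 284432402/197581143 ≈ 1.4396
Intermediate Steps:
o(m, S) = (122 + S)/(-107 + m)
o(-184, -145)/D(-106, -69) + B/c = ((122 - 145)/(-107 - 184))/(-146) + 26789/18602 = (-23/(-291))*(-1/146) + 26789*(1/18602) = -1/291*(-23)*(-1/146) + 26789/18602 = (23/291)*(-1/146) + 26789/18602 = -23/42486 + 26789/18602 = 284432402/197581143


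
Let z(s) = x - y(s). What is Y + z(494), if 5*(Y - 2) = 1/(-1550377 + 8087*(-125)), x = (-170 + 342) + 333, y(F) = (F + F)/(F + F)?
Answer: 6479967559/12806260 ≈ 506.00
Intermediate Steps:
y(F) = 1 (y(F) = (2*F)/((2*F)) = (2*F)*(1/(2*F)) = 1)
x = 505 (x = 172 + 333 = 505)
z(s) = 504 (z(s) = 505 - 1*1 = 505 - 1 = 504)
Y = 25612519/12806260 (Y = 2 + 1/(5*(-1550377 + 8087*(-125))) = 2 + 1/(5*(-1550377 - 1010875)) = 2 + (⅕)/(-2561252) = 2 + (⅕)*(-1/2561252) = 2 - 1/12806260 = 25612519/12806260 ≈ 2.0000)
Y + z(494) = 25612519/12806260 + 504 = 6479967559/12806260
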